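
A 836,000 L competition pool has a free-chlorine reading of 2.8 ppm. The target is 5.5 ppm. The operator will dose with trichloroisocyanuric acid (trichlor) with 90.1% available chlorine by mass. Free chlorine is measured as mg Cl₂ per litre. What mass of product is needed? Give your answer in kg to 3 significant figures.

2.51 kg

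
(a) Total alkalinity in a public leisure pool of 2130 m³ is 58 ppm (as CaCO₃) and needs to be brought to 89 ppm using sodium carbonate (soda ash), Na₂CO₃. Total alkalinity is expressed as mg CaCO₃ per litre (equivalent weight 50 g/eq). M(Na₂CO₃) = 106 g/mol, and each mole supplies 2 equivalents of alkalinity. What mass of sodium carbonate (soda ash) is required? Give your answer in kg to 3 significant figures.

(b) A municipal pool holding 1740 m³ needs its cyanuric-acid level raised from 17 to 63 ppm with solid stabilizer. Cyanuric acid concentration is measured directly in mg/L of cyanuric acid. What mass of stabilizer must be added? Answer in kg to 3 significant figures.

(a) Volume: 2130 m³ = 2,130,000 L.
(a) Alkalinity to add: (89 − 58) = 31 mg/L as CaCO₃ × 2,130,000 L = 66,030 g as CaCO₃.
(a) Equivalents: 66,030 g ÷ 50 g/eq = 1321 eq.
(a) Each mole of Na₂CO₃ supplies 2 eq, so 1321 / 2 = 660.3 mol.
(a) Mass: 660.3 mol × 106 g/mol = 69,990 g.

(b) Volume: 1740 m³ = 1,740,000 L.
(b) CYA to add: (63 − 17) = 46 mg/L × 1,740,000 L = 80,040 g cyanuric acid.

(a) 70.0 kg; (b) 80.0 kg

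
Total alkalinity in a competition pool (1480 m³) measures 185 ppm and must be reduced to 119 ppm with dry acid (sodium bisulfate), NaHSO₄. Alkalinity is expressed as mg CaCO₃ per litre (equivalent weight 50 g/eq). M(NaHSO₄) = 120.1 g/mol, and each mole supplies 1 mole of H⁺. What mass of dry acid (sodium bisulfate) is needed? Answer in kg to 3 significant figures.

235 kg

Volume: 1480 m³ = 1,480,000 L.
Alkalinity to neutralize: (185 − 119) = 66 mg/L as CaCO₃ × 1,480,000 L = 97,680 g as CaCO₃.
Equivalents of H⁺ required: 97,680 ÷ 50 g/eq = 1954 eq = 1954 mol NaHSO₄.
Mass of NaHSO₄: 1954 × 120.1 = 234,600 g.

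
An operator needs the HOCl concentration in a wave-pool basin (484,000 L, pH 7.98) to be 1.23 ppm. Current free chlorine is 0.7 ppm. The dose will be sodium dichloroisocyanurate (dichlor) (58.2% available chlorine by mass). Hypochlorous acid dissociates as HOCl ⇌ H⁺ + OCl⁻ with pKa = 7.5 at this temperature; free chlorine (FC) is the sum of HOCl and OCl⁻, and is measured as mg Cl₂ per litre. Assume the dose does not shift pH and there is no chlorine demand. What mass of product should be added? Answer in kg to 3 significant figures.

[OCl⁻]/[HOCl] = 10^(pH − pKa) = 10^(7.98 − 7.5) = 3.02; fraction as HOCl = 1/(1 + 3.02) = 0.2488.
Free chlorine required for 1.23 ppm HOCl: 1.23 / 0.2488 = 4.945 ppm.
FC to add: 4.945 − 0.7 = 4.245 mg/L as Cl₂.
Cl₂ equivalent: 4.245 mg/L × 484,000 L = 2054 g.
Product at 58.2% available Cl: 2054 / 0.582 = 3530 g.

3.53 kg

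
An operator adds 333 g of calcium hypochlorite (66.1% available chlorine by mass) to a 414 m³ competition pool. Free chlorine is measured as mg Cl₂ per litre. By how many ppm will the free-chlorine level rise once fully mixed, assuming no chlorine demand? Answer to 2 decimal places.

Volume: 414 m³ = 414,000 L.
Available chlorine delivered: 333 g × 0.661 = 220.1 g as Cl₂.
Concentration rise: 220.1 g / 414,000 L = 0.5317 mg/L = 0.53 ppm.

0.53 ppm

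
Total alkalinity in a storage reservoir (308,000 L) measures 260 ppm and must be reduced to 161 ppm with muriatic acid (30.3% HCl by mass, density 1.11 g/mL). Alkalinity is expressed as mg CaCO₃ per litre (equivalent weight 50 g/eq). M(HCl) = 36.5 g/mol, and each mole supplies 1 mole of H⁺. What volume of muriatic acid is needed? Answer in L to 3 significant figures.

Alkalinity to neutralize: (260 − 161) = 99 mg/L as CaCO₃ × 308,000 L = 30,490 g as CaCO₃.
Equivalents of H⁺ required: 30,490 ÷ 50 g/eq = 609.8 eq = 609.8 mol HCl.
Mass of HCl: 609.8 × 36.5 = 22,260 g.
Mass of 30.3% solution: 22,260 / 0.303 = 73,460 g.
Volume: 73,460 g ÷ 1.11 g/mL = 66,180 mL.

66.2 L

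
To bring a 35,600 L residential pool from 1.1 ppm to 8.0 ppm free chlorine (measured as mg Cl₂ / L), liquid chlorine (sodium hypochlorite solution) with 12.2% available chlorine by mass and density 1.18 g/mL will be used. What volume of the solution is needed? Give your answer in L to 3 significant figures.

1.71 L

Chlorine deficit: 8.0 − 1.1 = 6.9 ppm = 6.9 mg/L as Cl₂.
Cl₂ equivalent needed: 6.9 mg/L × 35,600 L = 245,600 mg = 245.6 g.
Product at 12.2% available chlorine: 245.6 / 0.122 = 2013 g.
Volume at density 1.18 g/mL: 2013 g ÷ 1.18 g/mL = 1706 mL.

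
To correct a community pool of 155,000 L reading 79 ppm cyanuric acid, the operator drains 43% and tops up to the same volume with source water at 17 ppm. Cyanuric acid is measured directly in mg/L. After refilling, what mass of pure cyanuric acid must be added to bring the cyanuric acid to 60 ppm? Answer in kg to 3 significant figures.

1.19 kg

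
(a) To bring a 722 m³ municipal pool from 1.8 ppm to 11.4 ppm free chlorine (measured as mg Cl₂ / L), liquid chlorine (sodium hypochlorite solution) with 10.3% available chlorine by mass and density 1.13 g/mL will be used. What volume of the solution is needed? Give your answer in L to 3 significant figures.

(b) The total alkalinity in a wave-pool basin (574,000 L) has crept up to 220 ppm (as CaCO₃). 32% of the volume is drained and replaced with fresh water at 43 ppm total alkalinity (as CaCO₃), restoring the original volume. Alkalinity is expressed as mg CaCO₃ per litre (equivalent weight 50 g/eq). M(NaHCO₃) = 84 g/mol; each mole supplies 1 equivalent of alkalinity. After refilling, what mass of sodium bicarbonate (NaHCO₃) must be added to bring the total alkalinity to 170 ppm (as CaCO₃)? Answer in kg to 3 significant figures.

(a) 59.6 L; (b) 6.40 kg

(a) Volume: 722 m³ = 722,000 L.
(a) Chlorine deficit: 11.4 − 1.8 = 9.6 ppm = 9.6 mg/L as Cl₂.
(a) Cl₂ equivalent needed: 9.6 mg/L × 722,000 L = 6,931,000 mg = 6931 g.
(a) Product at 10.3% available chlorine: 6931 / 0.103 = 67,290 g.
(a) Volume at density 1.13 g/mL: 67,290 g ÷ 1.13 g/mL = 59,550 mL.

(b) After draining 32% and refilling: 220 × 0.68 + 43 × 0.32 = 163.36 ppm.
(b) Deficit to target: 170 − 163.36 = 6.64 mg/L.
(b) As CaCO₃: 6.64 mg/L × 574,000 L = 3811 g; ÷ 50 g/eq ÷ 1 = 76.23 mol NaHCO₃.
(b) Mass: 76.23 × 84 = 6403 g.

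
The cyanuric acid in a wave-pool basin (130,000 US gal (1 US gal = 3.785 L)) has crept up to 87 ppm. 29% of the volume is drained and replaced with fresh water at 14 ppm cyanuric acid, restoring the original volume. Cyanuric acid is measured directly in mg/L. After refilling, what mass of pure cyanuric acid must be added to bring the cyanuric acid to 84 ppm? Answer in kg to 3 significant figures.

Volume: 130,000 US gal × 3.785 L/gal = 492,050 L.
After draining 29% and refilling: 87 × 0.71 + 14 × 0.29 = 65.83 ppm.
Deficit to target: 84 − 65.83 = 18.17 mg/L.
Mass: 18.17 mg/L × 492,050 L = 8941 g cyanuric acid.

8.94 kg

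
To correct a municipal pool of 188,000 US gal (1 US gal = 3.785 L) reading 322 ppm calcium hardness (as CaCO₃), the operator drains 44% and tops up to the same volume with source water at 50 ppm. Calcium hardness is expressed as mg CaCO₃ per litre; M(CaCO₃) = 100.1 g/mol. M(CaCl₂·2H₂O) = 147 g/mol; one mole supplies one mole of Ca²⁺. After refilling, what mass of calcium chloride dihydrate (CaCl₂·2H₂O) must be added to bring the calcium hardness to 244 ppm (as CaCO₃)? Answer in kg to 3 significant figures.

Volume: 188,000 US gal × 3.785 L/gal = 711,580 L.
After draining 44% and refilling: 322 × 0.56 + 50 × 0.44 = 202.32 ppm.
Deficit to target: 244 − 202.32 = 41.68 mg/L.
As CaCO₃: 41.68 mg/L × 711,580 L = 29,660 g; ÷ 100.1 = 296.3 mol Ca²⁺.
Mass: 296.3 × 147 = 43,550 g.

43.6 kg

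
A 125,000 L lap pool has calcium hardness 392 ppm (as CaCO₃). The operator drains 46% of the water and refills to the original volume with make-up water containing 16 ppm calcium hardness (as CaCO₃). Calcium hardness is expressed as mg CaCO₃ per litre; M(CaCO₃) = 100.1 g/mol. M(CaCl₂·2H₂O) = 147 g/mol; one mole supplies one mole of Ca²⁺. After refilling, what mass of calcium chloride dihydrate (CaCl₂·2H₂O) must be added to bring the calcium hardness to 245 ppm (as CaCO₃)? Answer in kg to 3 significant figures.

4.77 kg

After draining 46% and refilling: 392 × 0.54 + 16 × 0.46 = 219.04 ppm.
Deficit to target: 245 − 219.04 = 25.96 mg/L.
As CaCO₃: 25.96 mg/L × 125,000 L = 3245 g; ÷ 100.1 = 32.42 mol Ca²⁺.
Mass: 32.42 × 147 = 4765 g.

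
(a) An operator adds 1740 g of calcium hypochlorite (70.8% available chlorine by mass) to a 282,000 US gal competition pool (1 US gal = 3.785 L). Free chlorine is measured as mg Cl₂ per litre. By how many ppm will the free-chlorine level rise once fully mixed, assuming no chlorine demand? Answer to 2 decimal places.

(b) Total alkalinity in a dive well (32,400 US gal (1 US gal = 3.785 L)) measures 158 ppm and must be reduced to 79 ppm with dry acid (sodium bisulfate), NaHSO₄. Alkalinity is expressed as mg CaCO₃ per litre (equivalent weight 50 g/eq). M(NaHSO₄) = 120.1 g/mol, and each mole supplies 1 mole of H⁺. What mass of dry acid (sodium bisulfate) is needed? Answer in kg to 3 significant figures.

(a) 1.15 ppm; (b) 23.3 kg

(a) Volume: 282,000 US gal × 3.785 L/gal = 1,067,370 L.
(a) Available chlorine delivered: 1740 g × 0.708 = 1232 g as Cl₂.
(a) Concentration rise: 1232 g / 1,067,370 L = 1.154 mg/L = 1.15 ppm.

(b) Volume: 32,400 US gal × 3.785 L/gal = 122,634 L.
(b) Alkalinity to neutralize: (158 − 79) = 79 mg/L as CaCO₃ × 122,634 L = 9688 g as CaCO₃.
(b) Equivalents of H⁺ required: 9688 ÷ 50 g/eq = 193.8 eq = 193.8 mol NaHSO₄.
(b) Mass of NaHSO₄: 193.8 × 120.1 = 23,270 g.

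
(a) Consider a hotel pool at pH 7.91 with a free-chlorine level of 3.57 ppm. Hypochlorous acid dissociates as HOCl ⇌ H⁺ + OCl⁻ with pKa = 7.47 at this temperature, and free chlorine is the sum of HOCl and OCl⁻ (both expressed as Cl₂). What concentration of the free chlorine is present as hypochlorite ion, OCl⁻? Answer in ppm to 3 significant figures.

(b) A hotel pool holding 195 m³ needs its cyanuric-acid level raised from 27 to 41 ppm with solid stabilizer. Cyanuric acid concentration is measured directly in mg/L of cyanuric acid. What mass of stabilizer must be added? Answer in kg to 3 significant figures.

(a) 2.62 ppm; (b) 2.73 kg

(a) [OCl⁻]/[HOCl] = 10^(pH − pKa) = 10^(7.91 − 7.47) = 10^0.44 = 2.754.
(a) Fraction as HOCl = 1 / (1 + 2.754) = 0.2664.
(a) OCl⁻ = (1 − 0.2664) × 3.57 ppm = 2.619 ppm.

(b) Volume: 195 m³ = 195,000 L.
(b) CYA to add: (41 − 27) = 14 mg/L × 195,000 L = 2730 g cyanuric acid.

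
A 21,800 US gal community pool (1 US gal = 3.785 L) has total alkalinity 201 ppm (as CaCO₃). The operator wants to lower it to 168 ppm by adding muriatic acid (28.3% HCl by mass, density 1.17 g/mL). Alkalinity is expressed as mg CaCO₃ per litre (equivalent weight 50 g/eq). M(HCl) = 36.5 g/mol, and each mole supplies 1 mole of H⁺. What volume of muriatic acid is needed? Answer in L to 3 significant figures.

Volume: 21,800 US gal × 3.785 L/gal = 82,513 L.
Alkalinity to neutralize: (201 − 168) = 33 mg/L as CaCO₃ × 82,513 L = 2723 g as CaCO₃.
Equivalents of H⁺ required: 2723 ÷ 50 g/eq = 54.46 eq = 54.46 mol HCl.
Mass of HCl: 54.46 × 36.5 = 1988 g.
Mass of 28.3% solution: 1988 / 0.283 = 7024 g.
Volume: 7024 g ÷ 1.17 g/mL = 6003 mL.

6.00 L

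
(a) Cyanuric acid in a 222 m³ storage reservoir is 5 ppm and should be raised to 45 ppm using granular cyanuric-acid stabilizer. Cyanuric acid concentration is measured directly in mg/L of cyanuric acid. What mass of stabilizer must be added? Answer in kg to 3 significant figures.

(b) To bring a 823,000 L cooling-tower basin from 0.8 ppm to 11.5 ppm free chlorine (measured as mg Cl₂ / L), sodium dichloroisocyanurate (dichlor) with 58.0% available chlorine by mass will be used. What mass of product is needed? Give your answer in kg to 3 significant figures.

(a) 8.88 kg; (b) 15.2 kg

(a) Volume: 222 m³ = 222,000 L.
(a) CYA to add: (45 − 5) = 40 mg/L × 222,000 L = 8880 g cyanuric acid.

(b) Chlorine deficit: 11.5 − 0.8 = 10.7 ppm = 10.7 mg/L as Cl₂.
(b) Cl₂ equivalent needed: 10.7 mg/L × 823,000 L = 8,806,000 mg = 8806 g.
(b) Product at 58.0% available chlorine: 8806 / 0.58 = 15,180 g.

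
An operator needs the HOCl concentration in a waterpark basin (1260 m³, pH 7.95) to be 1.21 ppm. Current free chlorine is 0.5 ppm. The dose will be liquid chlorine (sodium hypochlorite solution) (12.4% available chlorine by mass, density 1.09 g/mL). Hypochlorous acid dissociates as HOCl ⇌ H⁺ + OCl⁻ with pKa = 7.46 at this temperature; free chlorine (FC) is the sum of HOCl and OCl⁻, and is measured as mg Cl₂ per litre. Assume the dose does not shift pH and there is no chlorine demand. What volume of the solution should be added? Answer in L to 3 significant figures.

41.5 L

Volume: 1260 m³ = 1,260,000 L.
[OCl⁻]/[HOCl] = 10^(pH − pKa) = 10^(7.95 − 7.46) = 3.09; fraction as HOCl = 1/(1 + 3.09) = 0.2445.
Free chlorine required for 1.21 ppm HOCl: 1.21 / 0.2445 = 4.949 ppm.
FC to add: 4.949 − 0.5 = 4.449 mg/L as Cl₂.
Cl₂ equivalent: 4.449 mg/L × 1,260,000 L = 5606 g.
Product at 12.4% available Cl: 5606 / 0.124 = 45,210 g.
Volume: 45,210 g ÷ 1.09 g/mL = 41,480 mL.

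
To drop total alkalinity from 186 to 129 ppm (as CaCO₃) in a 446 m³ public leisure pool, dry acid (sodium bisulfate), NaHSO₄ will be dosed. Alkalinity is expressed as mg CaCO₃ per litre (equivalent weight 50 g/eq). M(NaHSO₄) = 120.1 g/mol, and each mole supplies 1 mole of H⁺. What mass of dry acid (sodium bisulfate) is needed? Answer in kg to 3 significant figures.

61.1 kg

Volume: 446 m³ = 446,000 L.
Alkalinity to neutralize: (186 − 129) = 57 mg/L as CaCO₃ × 446,000 L = 25,420 g as CaCO₃.
Equivalents of H⁺ required: 25,420 ÷ 50 g/eq = 508.4 eq = 508.4 mol NaHSO₄.
Mass of NaHSO₄: 508.4 × 120.1 = 61,060 g.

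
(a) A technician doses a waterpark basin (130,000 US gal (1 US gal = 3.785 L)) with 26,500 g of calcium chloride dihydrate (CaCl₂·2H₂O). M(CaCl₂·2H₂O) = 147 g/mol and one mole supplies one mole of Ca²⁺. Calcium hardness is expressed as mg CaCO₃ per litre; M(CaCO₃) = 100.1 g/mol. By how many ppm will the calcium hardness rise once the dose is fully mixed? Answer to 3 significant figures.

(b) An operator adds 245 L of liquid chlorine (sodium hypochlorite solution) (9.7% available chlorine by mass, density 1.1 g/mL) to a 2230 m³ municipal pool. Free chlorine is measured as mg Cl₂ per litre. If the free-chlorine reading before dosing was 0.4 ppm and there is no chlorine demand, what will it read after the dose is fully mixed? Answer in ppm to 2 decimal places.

(a) 36.7 ppm; (b) 12.12 ppm

(a) Volume: 130,000 US gal × 3.785 L/gal = 492,050 L.
(a) Moles of Ca²⁺: 26,500 g ÷ 147 g/mol = 180.3 mol.
(a) As CaCO₃: 180.3 mol × 100.1 g/mol = 18,050 g.
(a) Rise: 18,050 g / 492,050 L × 1000 = 36.67 mg/L.

(b) Volume: 2230 m³ = 2,230,000 L.
(b) Mass of solution: 245 L × 1000 mL/L × 1.1 g/mL = 269,500 g.
(b) Available chlorine delivered: 269,500 g × 0.097 = 26,140 g as Cl₂.
(b) Concentration rise: 26,140 g / 2,230,000 L = 11.72 mg/L = 11.72 ppm.
(b) Final FC: 0.4 + 11.72 = 12.12 ppm.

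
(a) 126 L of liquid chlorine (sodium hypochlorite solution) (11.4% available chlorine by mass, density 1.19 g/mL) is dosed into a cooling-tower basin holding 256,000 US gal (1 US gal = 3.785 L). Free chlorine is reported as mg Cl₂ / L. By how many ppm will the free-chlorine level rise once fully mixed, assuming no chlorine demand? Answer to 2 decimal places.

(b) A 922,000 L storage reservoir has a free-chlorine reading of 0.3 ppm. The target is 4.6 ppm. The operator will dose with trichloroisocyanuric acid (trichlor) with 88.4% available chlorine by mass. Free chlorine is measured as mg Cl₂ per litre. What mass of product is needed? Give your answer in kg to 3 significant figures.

(a) Volume: 256,000 US gal × 3.785 L/gal = 968,960 L.
(a) Mass of solution: 126 L × 1000 mL/L × 1.19 g/mL = 149,900 g.
(a) Available chlorine delivered: 149,900 g × 0.114 = 17,090 g as Cl₂.
(a) Concentration rise: 17,090 g / 968,960 L = 17.64 mg/L = 17.64 ppm.

(b) Chlorine deficit: 4.6 − 0.3 = 4.3 ppm = 4.3 mg/L as Cl₂.
(b) Cl₂ equivalent needed: 4.3 mg/L × 922,000 L = 3,965,000 mg = 3965 g.
(b) Product at 88.4% available chlorine: 3965 / 0.884 = 4485 g.

(a) 17.64 ppm; (b) 4.48 kg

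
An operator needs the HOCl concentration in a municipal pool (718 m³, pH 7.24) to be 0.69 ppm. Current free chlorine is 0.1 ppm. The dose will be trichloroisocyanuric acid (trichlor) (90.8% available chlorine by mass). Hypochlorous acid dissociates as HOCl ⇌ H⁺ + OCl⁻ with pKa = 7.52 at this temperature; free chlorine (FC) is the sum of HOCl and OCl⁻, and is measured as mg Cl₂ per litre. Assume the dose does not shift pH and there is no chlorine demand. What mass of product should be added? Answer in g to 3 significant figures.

753 g

Volume: 718 m³ = 718,000 L.
[OCl⁻]/[HOCl] = 10^(pH − pKa) = 10^(7.24 − 7.52) = 0.5248; fraction as HOCl = 1/(1 + 0.5248) = 0.6558.
Free chlorine required for 0.69 ppm HOCl: 0.69 / 0.6558 = 1.052 ppm.
FC to add: 1.052 − 0.1 = 0.9521 mg/L as Cl₂.
Cl₂ equivalent: 0.9521 mg/L × 718,000 L = 683.6 g.
Product at 90.8% available Cl: 683.6 / 0.908 = 752.9 g.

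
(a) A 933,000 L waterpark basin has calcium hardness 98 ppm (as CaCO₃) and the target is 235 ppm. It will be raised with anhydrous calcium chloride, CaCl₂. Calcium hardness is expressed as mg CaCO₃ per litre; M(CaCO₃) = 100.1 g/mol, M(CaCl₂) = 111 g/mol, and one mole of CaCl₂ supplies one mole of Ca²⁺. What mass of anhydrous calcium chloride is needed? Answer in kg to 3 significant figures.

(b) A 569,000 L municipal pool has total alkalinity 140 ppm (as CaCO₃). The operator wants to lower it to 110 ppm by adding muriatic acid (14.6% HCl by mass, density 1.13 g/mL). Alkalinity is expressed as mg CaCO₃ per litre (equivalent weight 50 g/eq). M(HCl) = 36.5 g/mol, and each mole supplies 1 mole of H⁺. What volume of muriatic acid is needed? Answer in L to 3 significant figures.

(a) 142 kg; (b) 75.5 L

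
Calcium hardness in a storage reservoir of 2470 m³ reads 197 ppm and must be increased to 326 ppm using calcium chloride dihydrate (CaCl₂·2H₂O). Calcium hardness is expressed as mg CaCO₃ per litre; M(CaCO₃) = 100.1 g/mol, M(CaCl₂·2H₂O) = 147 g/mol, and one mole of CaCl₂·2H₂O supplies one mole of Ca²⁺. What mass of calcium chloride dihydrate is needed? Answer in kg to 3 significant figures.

468 kg

Volume: 2470 m³ = 2,470,000 L.
Hardness to add: (326 − 197) = 129 mg/L as CaCO₃ × 2,470,000 L = 318,600 g as CaCO₃.
Moles of Ca²⁺ (1 mol Ca²⁺ ≡ 1 mol CaCO₃): 318,600 / 100.1 g/mol = 3183 mol.
Mass of CaCl₂·2H₂O: 3183 × 147 = 467,900 g.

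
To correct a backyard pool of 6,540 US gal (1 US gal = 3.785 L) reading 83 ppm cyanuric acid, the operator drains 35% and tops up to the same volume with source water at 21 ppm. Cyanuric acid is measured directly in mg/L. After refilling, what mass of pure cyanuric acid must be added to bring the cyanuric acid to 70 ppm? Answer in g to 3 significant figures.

215 g

Volume: 6,540 US gal × 3.785 L/gal = 24,754 L.
After draining 35% and refilling: 83 × 0.65 + 21 × 0.35 = 61.3 ppm.
Deficit to target: 70 − 61.3 = 8.7 mg/L.
Mass: 8.7 mg/L × 24,754 L = 215.4 g cyanuric acid.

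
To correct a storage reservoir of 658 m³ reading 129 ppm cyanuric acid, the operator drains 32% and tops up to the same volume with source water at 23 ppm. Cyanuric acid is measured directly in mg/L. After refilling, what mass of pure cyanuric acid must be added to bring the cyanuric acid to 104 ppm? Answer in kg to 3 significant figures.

Volume: 658 m³ = 658,000 L.
After draining 32% and refilling: 129 × 0.68 + 23 × 0.32 = 95.08 ppm.
Deficit to target: 104 − 95.08 = 8.92 mg/L.
Mass: 8.92 mg/L × 658,000 L = 5869 g cyanuric acid.

5.87 kg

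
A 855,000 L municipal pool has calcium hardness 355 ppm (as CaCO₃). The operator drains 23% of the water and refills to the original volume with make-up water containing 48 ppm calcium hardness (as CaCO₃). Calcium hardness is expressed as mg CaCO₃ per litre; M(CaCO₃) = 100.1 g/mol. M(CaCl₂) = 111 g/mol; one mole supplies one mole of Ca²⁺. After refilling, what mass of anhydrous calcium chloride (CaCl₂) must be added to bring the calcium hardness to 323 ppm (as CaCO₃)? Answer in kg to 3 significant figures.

36.6 kg

After draining 23% and refilling: 355 × 0.77 + 48 × 0.23 = 284.39 ppm.
Deficit to target: 323 − 284.39 = 38.61 mg/L.
As CaCO₃: 38.61 mg/L × 855,000 L = 33,010 g; ÷ 100.1 = 329.8 mol Ca²⁺.
Mass: 329.8 × 111 = 36,610 g.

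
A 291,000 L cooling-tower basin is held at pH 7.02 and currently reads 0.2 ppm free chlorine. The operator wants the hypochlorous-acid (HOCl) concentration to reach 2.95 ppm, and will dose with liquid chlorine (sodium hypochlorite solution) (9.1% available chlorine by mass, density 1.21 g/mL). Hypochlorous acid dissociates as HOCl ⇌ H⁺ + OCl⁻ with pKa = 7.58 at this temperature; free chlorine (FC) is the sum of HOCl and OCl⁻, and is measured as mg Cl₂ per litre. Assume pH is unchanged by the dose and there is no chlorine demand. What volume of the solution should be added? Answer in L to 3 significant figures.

[OCl⁻]/[HOCl] = 10^(pH − pKa) = 10^(7.02 − 7.58) = 0.2754; fraction as HOCl = 1/(1 + 0.2754) = 0.7841.
Free chlorine required for 2.95 ppm HOCl: 2.95 / 0.7841 = 3.762 ppm.
FC to add: 3.762 − 0.2 = 3.562 mg/L as Cl₂.
Cl₂ equivalent: 3.562 mg/L × 291,000 L = 1037 g.
Product at 9.1% available Cl: 1037 / 0.091 = 11,390 g.
Volume: 11,390 g ÷ 1.21 g/mL = 9415 mL.

9.42 L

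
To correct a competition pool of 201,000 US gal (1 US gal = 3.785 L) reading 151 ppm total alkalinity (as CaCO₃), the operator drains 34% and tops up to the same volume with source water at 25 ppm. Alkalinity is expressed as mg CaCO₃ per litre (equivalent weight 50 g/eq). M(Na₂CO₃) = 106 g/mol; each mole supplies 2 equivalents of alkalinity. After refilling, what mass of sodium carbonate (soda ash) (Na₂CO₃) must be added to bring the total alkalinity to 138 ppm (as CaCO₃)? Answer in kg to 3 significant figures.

24.1 kg

Volume: 201,000 US gal × 3.785 L/gal = 760,785 L.
After draining 34% and refilling: 151 × 0.66 + 25 × 0.34 = 108.16 ppm.
Deficit to target: 138 − 108.16 = 29.84 mg/L.
As CaCO₃: 29.84 mg/L × 760,785 L = 22,700 g; ÷ 50 g/eq ÷ 2 = 227 mol Na₂CO₃.
Mass: 227 × 106 = 24,060 g.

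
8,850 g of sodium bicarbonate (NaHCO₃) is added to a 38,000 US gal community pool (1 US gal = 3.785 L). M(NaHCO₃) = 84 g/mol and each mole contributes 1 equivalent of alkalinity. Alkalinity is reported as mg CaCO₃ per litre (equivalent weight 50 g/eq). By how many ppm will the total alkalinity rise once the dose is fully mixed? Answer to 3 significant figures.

Volume: 38,000 US gal × 3.785 L/gal = 143,830 L.
Moles of NaHCO₃: 8,850 g ÷ 84 g/mol = 105.4 mol → 105.4 eq of alkalinity.
As CaCO₃: 105.4 eq × 50 g/eq = 5268 g.
Rise: 5268 g / 143,830 L × 1000 = 36.63 mg/L.

36.6 ppm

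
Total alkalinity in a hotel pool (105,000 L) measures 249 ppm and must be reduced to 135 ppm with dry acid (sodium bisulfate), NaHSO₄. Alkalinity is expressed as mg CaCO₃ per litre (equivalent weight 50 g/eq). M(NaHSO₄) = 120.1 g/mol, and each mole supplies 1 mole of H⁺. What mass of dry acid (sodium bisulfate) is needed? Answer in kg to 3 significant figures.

28.8 kg

Alkalinity to neutralize: (249 − 135) = 114 mg/L as CaCO₃ × 105,000 L = 11,970 g as CaCO₃.
Equivalents of H⁺ required: 11,970 ÷ 50 g/eq = 239.4 eq = 239.4 mol NaHSO₄.
Mass of NaHSO₄: 239.4 × 120.1 = 28,750 g.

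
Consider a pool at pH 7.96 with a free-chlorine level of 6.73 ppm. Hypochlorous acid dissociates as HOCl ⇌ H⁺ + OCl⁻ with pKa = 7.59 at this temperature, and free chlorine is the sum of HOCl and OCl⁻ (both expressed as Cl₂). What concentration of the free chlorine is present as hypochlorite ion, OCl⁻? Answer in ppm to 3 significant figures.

[OCl⁻]/[HOCl] = 10^(pH − pKa) = 10^(7.96 − 7.59) = 10^0.37 = 2.344.
Fraction as HOCl = 1 / (1 + 2.344) = 0.299.
OCl⁻ = (1 − 0.299) × 6.73 ppm = 4.718 ppm.

4.72 ppm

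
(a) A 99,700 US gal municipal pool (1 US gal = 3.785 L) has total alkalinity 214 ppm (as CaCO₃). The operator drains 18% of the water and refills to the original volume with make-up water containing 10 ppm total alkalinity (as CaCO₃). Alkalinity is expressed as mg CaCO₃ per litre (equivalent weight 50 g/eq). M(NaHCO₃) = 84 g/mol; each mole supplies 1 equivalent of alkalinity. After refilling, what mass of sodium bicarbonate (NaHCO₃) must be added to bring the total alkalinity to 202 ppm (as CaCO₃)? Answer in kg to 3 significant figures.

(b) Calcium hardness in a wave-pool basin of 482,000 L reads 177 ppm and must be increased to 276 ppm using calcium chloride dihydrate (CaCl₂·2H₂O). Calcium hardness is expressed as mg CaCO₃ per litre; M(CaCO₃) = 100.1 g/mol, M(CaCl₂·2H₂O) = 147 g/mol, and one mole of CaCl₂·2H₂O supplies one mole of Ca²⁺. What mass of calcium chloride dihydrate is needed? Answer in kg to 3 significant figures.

(a) 15.7 kg; (b) 70.1 kg

(a) Volume: 99,700 US gal × 3.785 L/gal = 377,364 L.
(a) After draining 18% and refilling: 214 × 0.82 + 10 × 0.18 = 177.28 ppm.
(a) Deficit to target: 202 − 177.28 = 24.72 mg/L.
(a) As CaCO₃: 24.72 mg/L × 377,364 L = 9328 g; ÷ 50 g/eq ÷ 1 = 186.6 mol NaHCO₃.
(a) Mass: 186.6 × 84 = 15,670 g.

(b) Hardness to add: (276 − 177) = 99 mg/L as CaCO₃ × 482,000 L = 47,720 g as CaCO₃.
(b) Moles of Ca²⁺ (1 mol Ca²⁺ ≡ 1 mol CaCO₃): 47,720 / 100.1 g/mol = 476.7 mol.
(b) Mass of CaCl₂·2H₂O: 476.7 × 147 = 70,080 g.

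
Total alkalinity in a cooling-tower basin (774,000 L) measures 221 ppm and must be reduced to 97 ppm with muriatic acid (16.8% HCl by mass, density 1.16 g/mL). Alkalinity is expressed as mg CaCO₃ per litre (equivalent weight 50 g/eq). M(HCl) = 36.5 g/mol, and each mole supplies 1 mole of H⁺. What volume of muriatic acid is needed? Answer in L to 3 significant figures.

360 L

Alkalinity to neutralize: (221 − 97) = 124 mg/L as CaCO₃ × 774,000 L = 95,980 g as CaCO₃.
Equivalents of H⁺ required: 95,980 ÷ 50 g/eq = 1920 eq = 1920 mol HCl.
Mass of HCl: 1920 × 36.5 = 70,060 g.
Mass of 16.8% solution: 70,060 / 0.168 = 417,000 g.
Volume: 417,000 g ÷ 1.16 g/mL = 359,500 mL.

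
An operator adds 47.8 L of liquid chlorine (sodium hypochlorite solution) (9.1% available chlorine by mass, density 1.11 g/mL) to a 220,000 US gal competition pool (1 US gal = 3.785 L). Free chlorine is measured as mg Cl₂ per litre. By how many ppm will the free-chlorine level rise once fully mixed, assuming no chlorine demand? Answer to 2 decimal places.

5.80 ppm

Volume: 220,000 US gal × 3.785 L/gal = 832,700 L.
Mass of solution: 47.8 L × 1000 mL/L × 1.11 g/mL = 53,060 g.
Available chlorine delivered: 53,060 g × 0.091 = 4828 g as Cl₂.
Concentration rise: 4828 g / 832,700 L = 5.798 mg/L = 5.80 ppm.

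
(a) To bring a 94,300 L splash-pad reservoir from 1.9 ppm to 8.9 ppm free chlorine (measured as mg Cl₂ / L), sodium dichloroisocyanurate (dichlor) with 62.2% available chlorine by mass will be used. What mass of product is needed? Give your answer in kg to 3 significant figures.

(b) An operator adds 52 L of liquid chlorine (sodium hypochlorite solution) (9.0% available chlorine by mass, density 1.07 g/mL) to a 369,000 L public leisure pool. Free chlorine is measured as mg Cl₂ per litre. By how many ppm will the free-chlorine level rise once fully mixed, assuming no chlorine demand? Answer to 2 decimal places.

(a) 1.06 kg; (b) 13.57 ppm

(a) Chlorine deficit: 8.9 − 1.9 = 7 ppm = 7 mg/L as Cl₂.
(a) Cl₂ equivalent needed: 7 mg/L × 94,300 L = 660,100 mg = 660.1 g.
(a) Product at 62.2% available chlorine: 660.1 / 0.622 = 1061 g.

(b) Mass of solution: 52 L × 1000 mL/L × 1.07 g/mL = 55,640 g.
(b) Available chlorine delivered: 55,640 g × 0.09 = 5008 g as Cl₂.
(b) Concentration rise: 5008 g / 369,000 L = 13.57 mg/L = 13.57 ppm.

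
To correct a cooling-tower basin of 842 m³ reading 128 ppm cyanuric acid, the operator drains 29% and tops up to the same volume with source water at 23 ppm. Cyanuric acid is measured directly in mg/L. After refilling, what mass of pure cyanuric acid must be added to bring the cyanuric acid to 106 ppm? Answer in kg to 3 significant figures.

7.11 kg

Volume: 842 m³ = 842,000 L.
After draining 29% and refilling: 128 × 0.71 + 23 × 0.29 = 97.55 ppm.
Deficit to target: 106 − 97.55 = 8.45 mg/L.
Mass: 8.45 mg/L × 842,000 L = 7115 g cyanuric acid.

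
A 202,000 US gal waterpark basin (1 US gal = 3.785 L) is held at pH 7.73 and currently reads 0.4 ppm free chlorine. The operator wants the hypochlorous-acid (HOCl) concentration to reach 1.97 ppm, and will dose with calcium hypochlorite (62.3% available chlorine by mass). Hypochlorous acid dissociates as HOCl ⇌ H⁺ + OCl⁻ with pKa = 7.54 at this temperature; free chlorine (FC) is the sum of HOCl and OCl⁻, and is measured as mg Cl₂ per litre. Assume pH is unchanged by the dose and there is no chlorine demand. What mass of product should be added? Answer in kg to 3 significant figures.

5.67 kg

Volume: 202,000 US gal × 3.785 L/gal = 764,570 L.
[OCl⁻]/[HOCl] = 10^(pH − pKa) = 10^(7.73 − 7.54) = 1.549; fraction as HOCl = 1/(1 + 1.549) = 0.3923.
Free chlorine required for 1.97 ppm HOCl: 1.97 / 0.3923 = 5.021 ppm.
FC to add: 5.021 − 0.4 = 4.621 mg/L as Cl₂.
Cl₂ equivalent: 4.621 mg/L × 764,570 L = 3533 g.
Product at 62.3% available Cl: 3533 / 0.623 = 5671 g.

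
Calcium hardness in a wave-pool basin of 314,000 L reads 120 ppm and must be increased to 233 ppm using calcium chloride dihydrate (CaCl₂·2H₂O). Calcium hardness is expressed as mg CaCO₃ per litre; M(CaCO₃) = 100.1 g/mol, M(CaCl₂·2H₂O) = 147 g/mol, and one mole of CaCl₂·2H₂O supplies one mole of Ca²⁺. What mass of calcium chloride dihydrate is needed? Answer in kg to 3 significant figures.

52.1 kg

Hardness to add: (233 − 120) = 113 mg/L as CaCO₃ × 314,000 L = 35,480 g as CaCO₃.
Moles of Ca²⁺ (1 mol Ca²⁺ ≡ 1 mol CaCO₃): 35,480 / 100.1 g/mol = 354.5 mol.
Mass of CaCl₂·2H₂O: 354.5 × 147 = 52,110 g.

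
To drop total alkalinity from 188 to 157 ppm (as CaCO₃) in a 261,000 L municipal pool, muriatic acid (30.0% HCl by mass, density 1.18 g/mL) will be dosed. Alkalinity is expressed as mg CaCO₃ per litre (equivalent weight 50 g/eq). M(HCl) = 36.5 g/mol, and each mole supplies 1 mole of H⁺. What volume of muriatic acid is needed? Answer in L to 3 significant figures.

Alkalinity to neutralize: (188 − 157) = 31 mg/L as CaCO₃ × 261,000 L = 8091 g as CaCO₃.
Equivalents of H⁺ required: 8091 ÷ 50 g/eq = 161.8 eq = 161.8 mol HCl.
Mass of HCl: 161.8 × 36.5 = 5906 g.
Mass of 30.0% solution: 5906 / 0.3 = 19,690 g.
Volume: 19,690 g ÷ 1.18 g/mL = 16,680 mL.

16.7 L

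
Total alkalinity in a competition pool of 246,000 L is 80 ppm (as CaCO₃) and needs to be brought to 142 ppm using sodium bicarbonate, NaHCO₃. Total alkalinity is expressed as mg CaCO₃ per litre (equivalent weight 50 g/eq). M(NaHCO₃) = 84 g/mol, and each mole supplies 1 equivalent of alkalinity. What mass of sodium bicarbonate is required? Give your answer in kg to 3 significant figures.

25.6 kg

Alkalinity to add: (142 − 80) = 62 mg/L as CaCO₃ × 246,000 L = 15,250 g as CaCO₃.
Equivalents: 15,250 g ÷ 50 g/eq = 305 eq.
NaHCO₃ supplies 1 eq per mole → 305 mol.
Mass: 305 mol × 84 g/mol = 25,620 g.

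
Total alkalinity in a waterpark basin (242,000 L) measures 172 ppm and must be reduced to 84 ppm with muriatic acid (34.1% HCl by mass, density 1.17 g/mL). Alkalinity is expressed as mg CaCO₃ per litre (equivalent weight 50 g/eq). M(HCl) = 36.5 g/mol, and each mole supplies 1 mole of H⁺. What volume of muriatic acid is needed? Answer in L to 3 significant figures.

39.0 L

Alkalinity to neutralize: (172 − 84) = 88 mg/L as CaCO₃ × 242,000 L = 21,300 g as CaCO₃.
Equivalents of H⁺ required: 21,300 ÷ 50 g/eq = 425.9 eq = 425.9 mol HCl.
Mass of HCl: 425.9 × 36.5 = 15,550 g.
Mass of 34.1% solution: 15,550 / 0.341 = 45,590 g.
Volume: 45,590 g ÷ 1.17 g/mL = 38,970 mL.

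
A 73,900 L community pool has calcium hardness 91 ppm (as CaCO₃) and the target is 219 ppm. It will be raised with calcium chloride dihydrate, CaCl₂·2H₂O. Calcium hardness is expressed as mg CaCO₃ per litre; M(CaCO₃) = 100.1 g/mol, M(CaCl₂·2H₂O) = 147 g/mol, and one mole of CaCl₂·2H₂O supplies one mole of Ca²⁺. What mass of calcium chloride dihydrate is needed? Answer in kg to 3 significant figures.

Hardness to add: (219 − 91) = 128 mg/L as CaCO₃ × 73,900 L = 9459 g as CaCO₃.
Moles of Ca²⁺ (1 mol Ca²⁺ ≡ 1 mol CaCO₃): 9459 / 100.1 g/mol = 94.5 mol.
Mass of CaCl₂·2H₂O: 94.5 × 147 = 13,890 g.

13.9 kg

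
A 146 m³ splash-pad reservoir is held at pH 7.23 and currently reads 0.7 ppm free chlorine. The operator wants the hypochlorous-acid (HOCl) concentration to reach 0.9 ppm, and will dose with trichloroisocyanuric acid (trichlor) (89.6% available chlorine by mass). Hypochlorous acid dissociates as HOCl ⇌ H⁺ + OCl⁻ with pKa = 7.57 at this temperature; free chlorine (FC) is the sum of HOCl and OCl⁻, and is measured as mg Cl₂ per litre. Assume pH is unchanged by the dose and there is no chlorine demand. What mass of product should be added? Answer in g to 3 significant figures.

99.6 g

Volume: 146 m³ = 146,000 L.
[OCl⁻]/[HOCl] = 10^(pH − pKa) = 10^(7.23 − 7.57) = 0.4571; fraction as HOCl = 1/(1 + 0.4571) = 0.6863.
Free chlorine required for 0.9 ppm HOCl: 0.9 / 0.6863 = 1.311 ppm.
FC to add: 1.311 − 0.7 = 0.6114 mg/L as Cl₂.
Cl₂ equivalent: 0.6114 mg/L × 146,000 L = 89.26 g.
Product at 89.6% available Cl: 89.26 / 0.896 = 99.62 g.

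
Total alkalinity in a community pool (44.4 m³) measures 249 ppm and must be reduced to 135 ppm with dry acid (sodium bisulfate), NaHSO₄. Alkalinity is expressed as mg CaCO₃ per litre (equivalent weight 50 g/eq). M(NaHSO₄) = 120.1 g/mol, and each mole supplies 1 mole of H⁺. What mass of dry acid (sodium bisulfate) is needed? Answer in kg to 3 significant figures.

Volume: 44.4 m³ = 44,400 L.
Alkalinity to neutralize: (249 − 135) = 114 mg/L as CaCO₃ × 44,400 L = 5062 g as CaCO₃.
Equivalents of H⁺ required: 5062 ÷ 50 g/eq = 101.2 eq = 101.2 mol NaHSO₄.
Mass of NaHSO₄: 101.2 × 120.1 = 12,160 g.

12.2 kg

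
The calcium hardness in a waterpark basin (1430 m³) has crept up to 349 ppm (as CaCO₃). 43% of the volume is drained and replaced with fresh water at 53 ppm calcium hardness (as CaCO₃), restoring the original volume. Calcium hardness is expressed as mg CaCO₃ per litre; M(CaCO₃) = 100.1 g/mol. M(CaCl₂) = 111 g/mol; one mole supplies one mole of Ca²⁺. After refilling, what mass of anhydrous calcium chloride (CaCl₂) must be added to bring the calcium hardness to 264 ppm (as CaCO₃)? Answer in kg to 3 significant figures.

Volume: 1430 m³ = 1,430,000 L.
After draining 43% and refilling: 349 × 0.57 + 53 × 0.43 = 221.72 ppm.
Deficit to target: 264 − 221.72 = 42.28 mg/L.
As CaCO₃: 42.28 mg/L × 1,430,000 L = 60,460 g; ÷ 100.1 = 604 mol Ca²⁺.
Mass: 604 × 111 = 67,040 g.

67.0 kg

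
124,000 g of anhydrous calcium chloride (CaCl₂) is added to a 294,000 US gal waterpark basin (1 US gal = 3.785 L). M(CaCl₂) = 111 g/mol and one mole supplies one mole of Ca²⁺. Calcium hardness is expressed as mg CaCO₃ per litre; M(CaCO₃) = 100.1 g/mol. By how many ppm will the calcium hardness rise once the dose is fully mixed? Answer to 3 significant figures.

Volume: 294,000 US gal × 3.785 L/gal = 1,112,790 L.
Moles of Ca²⁺: 124,000 g ÷ 111 g/mol = 1117 mol.
As CaCO₃: 1117 mol × 100.1 g/mol = 111,800 g.
Rise: 111,800 g / 1,112,790 L × 1000 = 100.5 mg/L.

100 ppm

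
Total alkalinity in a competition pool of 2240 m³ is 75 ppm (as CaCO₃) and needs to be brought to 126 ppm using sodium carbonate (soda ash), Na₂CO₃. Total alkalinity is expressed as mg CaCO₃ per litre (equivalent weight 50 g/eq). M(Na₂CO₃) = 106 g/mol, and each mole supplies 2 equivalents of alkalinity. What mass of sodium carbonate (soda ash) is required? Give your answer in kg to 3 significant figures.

Volume: 2240 m³ = 2,240,000 L.
Alkalinity to add: (126 − 75) = 51 mg/L as CaCO₃ × 2,240,000 L = 114,200 g as CaCO₃.
Equivalents: 114,200 g ÷ 50 g/eq = 2285 eq.
Each mole of Na₂CO₃ supplies 2 eq, so 2285 / 2 = 1142 mol.
Mass: 1142 mol × 106 g/mol = 121,100 g.

121 kg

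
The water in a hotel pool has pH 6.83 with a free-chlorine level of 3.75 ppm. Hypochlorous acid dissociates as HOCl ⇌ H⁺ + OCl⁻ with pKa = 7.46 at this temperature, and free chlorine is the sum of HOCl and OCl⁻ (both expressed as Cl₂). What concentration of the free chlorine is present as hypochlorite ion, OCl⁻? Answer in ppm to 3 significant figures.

0.712 ppm

[OCl⁻]/[HOCl] = 10^(pH − pKa) = 10^(6.83 − 7.46) = 10^-0.63 = 0.2344.
Fraction as HOCl = 1 / (1 + 0.2344) = 0.8101.
OCl⁻ = (1 − 0.8101) × 3.75 ppm = 0.7121 ppm.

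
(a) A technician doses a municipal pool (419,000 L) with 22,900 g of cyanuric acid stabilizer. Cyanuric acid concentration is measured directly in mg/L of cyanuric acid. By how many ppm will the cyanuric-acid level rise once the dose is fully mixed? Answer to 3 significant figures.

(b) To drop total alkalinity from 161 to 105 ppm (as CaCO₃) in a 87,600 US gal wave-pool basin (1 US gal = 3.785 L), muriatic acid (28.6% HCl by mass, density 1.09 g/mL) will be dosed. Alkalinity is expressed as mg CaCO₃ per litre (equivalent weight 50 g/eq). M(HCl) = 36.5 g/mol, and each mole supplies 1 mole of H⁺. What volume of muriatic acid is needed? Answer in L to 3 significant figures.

(a) 54.7 ppm; (b) 43.5 L

(a) Rise: 22,900 g / 419,000 L × 1000 = 54.65 mg/L.

(b) Volume: 87,600 US gal × 3.785 L/gal = 331,566 L.
(b) Alkalinity to neutralize: (161 − 105) = 56 mg/L as CaCO₃ × 331,566 L = 18,570 g as CaCO₃.
(b) Equivalents of H⁺ required: 18,570 ÷ 50 g/eq = 371.4 eq = 371.4 mol HCl.
(b) Mass of HCl: 371.4 × 36.5 = 13,550 g.
(b) Mass of 28.6% solution: 13,550 / 0.286 = 47,390 g.
(b) Volume: 47,390 g ÷ 1.09 g/mL = 43,480 mL.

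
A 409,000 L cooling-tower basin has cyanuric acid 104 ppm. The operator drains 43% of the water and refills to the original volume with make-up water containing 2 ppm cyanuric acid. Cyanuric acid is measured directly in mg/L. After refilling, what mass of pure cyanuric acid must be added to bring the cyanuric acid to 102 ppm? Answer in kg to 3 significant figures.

17.1 kg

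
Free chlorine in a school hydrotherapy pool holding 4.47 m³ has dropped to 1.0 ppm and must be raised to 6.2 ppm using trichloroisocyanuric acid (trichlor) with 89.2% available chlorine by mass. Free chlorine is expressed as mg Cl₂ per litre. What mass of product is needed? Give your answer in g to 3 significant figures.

Volume: 4.47 m³ = 4,470 L.
Chlorine deficit: 6.2 − 1.0 = 5.2 ppm = 5.2 mg/L as Cl₂.
Cl₂ equivalent needed: 5.2 mg/L × 4,470 L = 23,240 mg = 23.24 g.
Product at 89.2% available chlorine: 23.24 / 0.892 = 26.06 g.

26.1 g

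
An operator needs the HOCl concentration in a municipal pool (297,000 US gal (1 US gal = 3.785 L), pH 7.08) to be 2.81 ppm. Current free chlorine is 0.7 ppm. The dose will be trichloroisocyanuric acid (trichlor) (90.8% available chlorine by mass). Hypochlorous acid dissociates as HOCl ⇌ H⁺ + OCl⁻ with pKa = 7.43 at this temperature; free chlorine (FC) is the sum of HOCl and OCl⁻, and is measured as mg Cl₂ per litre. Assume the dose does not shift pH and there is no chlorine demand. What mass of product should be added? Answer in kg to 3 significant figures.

4.17 kg

Volume: 297,000 US gal × 3.785 L/gal = 1,124,145 L.
[OCl⁻]/[HOCl] = 10^(pH − pKa) = 10^(7.08 − 7.43) = 0.4467; fraction as HOCl = 1/(1 + 0.4467) = 0.6912.
Free chlorine required for 2.81 ppm HOCl: 2.81 / 0.6912 = 4.065 ppm.
FC to add: 4.065 − 0.7 = 3.365 mg/L as Cl₂.
Cl₂ equivalent: 3.365 mg/L × 1,124,145 L = 3783 g.
Product at 90.8% available Cl: 3783 / 0.908 = 4166 g.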